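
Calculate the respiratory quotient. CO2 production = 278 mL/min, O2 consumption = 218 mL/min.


RQ = VCO2 / VO2
RQ = 278 / 218
RQ = 1.275


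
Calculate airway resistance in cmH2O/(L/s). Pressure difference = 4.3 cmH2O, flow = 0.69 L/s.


R = dP / flow
R = 4.3 / 0.69
R = 6.232 cmH2O/(L/s)


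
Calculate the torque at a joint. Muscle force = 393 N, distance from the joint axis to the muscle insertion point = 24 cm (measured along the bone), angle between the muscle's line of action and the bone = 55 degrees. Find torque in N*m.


Torque = F * d * sin(theta)   (moment arm = d*sin(theta))
d = 24 cm = 0.24 m
Torque = 393 * 0.24 * sin(55)
Torque = 77.26 N*m


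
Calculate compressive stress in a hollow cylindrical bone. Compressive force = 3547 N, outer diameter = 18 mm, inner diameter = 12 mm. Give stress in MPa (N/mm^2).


A = pi*(r_o^2 - r_i^2)
r_o = 9 mm, r_i = 6 mm
A = 141.372 mm^2
sigma = F/A = 3547 / 141.372
sigma = 25.09 MPa


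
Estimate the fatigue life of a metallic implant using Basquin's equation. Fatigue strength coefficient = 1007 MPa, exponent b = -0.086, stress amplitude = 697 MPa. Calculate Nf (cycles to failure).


sigma_a = sigma_f' * (2Nf)^b
2Nf = (sigma_a/sigma_f')^(1/b)
2Nf = (697/1007)^(1/-0.086)
2Nf = 72.127532
Nf = 36.06


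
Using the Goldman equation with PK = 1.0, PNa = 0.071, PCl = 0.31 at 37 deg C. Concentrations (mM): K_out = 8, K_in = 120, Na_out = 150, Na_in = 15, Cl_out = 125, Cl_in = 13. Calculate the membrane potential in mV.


Vm = (RT/F)*ln((PK*Ko + PNa*Nao + PCl*Cli)/(PK*Ki + PNa*Nai + PCl*Clo))
Numer = 22.68, Denom = 159.815
Vm = -52.18 mV


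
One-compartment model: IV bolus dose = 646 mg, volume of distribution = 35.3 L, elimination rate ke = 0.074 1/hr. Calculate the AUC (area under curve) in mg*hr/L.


C0 = Dose/Vd = 646/35.3 = 18.3003 mg/L
AUC = C0/ke = 18.3003/0.074
AUC = 247.3 mg*hr/L


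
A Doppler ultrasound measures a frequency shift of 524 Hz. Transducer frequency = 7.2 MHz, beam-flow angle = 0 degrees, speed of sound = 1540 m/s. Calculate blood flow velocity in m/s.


v = fd * c / (2 * f0 * cos(theta))
v = 524 * 1540 / (2 * 7.2000e+06 * cos(0))
v = 0.05604 m/s


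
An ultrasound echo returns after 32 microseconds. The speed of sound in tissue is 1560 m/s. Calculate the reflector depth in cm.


depth = c * t / 2
t = 32 us = 3.2000e-05 s
depth = 1560 * 3.2000e-05 / 2
depth = 0.02496 m = 2.496 cm


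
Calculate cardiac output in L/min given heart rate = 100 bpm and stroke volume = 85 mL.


CO = HR * SV
CO = 100 * 85 / 1000
CO = 8.5 L/min


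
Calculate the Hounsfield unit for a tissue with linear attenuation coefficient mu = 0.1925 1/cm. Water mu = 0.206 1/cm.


HU = ((mu_tissue - mu_water) / mu_water) * 1000
HU = ((0.1925 - 0.206) / 0.206) * 1000
HU = -65.53


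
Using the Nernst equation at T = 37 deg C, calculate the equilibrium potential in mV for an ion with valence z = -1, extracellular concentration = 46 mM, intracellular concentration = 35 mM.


E = (RT/(zF)) * ln(C_out/C_in)
T = 37 + 273.15 = 310.15 K
E = (8.314 * 310.15 / (-1 * 96485)) * ln(46/35)
E = -7.304 mV


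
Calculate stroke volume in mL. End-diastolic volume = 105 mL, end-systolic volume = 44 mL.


SV = EDV - ESV
SV = 105 - 44
SV = 61 mL


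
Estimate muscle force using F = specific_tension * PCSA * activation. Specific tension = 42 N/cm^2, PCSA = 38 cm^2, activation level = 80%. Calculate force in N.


F = sigma * PCSA * activation
F = 42 * 38 * 0.8
F = 1277 N


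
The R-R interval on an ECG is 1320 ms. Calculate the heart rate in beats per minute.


HR = 60 / RR_interval(s)
RR = 1320 ms = 1.32 s
HR = 60 / 1.32 = 45.45 bpm


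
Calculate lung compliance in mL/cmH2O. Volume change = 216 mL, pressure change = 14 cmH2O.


C = dV / dP
C = 216 / 14
C = 15.43 mL/cmH2O


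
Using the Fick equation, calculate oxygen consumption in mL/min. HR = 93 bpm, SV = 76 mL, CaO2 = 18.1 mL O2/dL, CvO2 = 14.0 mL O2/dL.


CO = HR*SV = 93*76/1000 = 7.068 L/min
a-v O2 diff = 18.1 - 14.0 = 4.1 mL/dL
VO2 = CO * (CaO2-CvO2) * 10 dL/L
VO2 = 7.068 * 4.1 * 10
VO2 = 289.8 mL/min


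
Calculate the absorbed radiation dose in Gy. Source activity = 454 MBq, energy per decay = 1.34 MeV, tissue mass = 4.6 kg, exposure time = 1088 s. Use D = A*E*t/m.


A = 454 MBq = 4.5400e+08 Bq
E = 1.34 MeV = 2.14668e-13 J
D = A*E*t/m = 4.5400e+08*2.14668e-13*1088/4.6
D = 0.02305 Gy


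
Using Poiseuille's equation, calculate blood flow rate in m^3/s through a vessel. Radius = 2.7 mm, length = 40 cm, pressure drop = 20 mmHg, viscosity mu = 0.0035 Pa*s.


Q = pi*r^4*dP / (8*mu*L)
r = 0.0027 m, L = 0.4 m
dP = 20 mmHg = 2666.44 Pa
Q = 3.9748e-05 m^3/s


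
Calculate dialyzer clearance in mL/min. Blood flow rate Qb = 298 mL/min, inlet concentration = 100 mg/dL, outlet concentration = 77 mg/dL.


K = Qb * (Cb_in - Cb_out) / Cb_in
K = 298 * (100 - 77) / 100
K = 68.54 mL/min


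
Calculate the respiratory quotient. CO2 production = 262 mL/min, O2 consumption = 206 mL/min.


RQ = VCO2 / VO2
RQ = 262 / 206
RQ = 1.272


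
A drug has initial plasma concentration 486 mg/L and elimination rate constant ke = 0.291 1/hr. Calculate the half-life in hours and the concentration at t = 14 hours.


t_half = ln(2) / ke = 0.693147 / 0.291 = 2.382 hr
C(t) = C0 * exp(-ke*t) = 486 * exp(-0.291*14)
C(14) = 8.266 mg/L


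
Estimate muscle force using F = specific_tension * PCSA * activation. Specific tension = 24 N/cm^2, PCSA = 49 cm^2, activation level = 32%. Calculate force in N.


F = sigma * PCSA * activation
F = 24 * 49 * 0.32
F = 376.3 N


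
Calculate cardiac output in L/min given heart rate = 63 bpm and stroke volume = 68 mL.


CO = HR * SV
CO = 63 * 68 / 1000
CO = 4.284 L/min


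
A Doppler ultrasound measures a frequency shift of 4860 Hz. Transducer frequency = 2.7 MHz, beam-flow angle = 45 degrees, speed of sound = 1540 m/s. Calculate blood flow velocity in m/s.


v = fd * c / (2 * f0 * cos(theta))
v = 4860 * 1540 / (2 * 2.7000e+06 * cos(45))
v = 1.96 m/s


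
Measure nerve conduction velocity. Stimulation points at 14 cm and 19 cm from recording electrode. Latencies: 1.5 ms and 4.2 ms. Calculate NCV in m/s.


Distance = (19 - 14) / 100 = 0.05 m
dt = (4.2 - 1.5) / 1000 = 0.0027 s
NCV = dist / dt = 18.52 m/s


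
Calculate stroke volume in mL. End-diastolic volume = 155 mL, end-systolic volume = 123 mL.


SV = EDV - ESV
SV = 155 - 123
SV = 32 mL


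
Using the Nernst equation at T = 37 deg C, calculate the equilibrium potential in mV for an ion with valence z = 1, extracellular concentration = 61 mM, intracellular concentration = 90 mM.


E = (RT/(zF)) * ln(C_out/C_in)
T = 37 + 273.15 = 310.15 K
E = (8.314 * 310.15 / (1 * 96485)) * ln(61/90)
E = -10.39 mV


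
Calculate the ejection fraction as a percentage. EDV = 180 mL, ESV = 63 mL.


SV = EDV - ESV = 180 - 63 = 117 mL
EF = SV/EDV * 100 = 117/180 * 100
EF = 65%


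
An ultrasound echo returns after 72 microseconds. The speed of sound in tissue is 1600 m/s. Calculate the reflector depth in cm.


depth = c * t / 2
t = 72 us = 7.2000e-05 s
depth = 1600 * 7.2000e-05 / 2
depth = 0.0576 m = 5.76 cm


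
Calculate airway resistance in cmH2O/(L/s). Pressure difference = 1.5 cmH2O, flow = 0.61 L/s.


R = dP / flow
R = 1.5 / 0.61
R = 2.459 cmH2O/(L/s)


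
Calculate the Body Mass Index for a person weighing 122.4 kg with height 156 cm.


BMI = weight / height^2
height = 156 cm = 1.56 m
BMI = 122.4 / 1.56^2
BMI = 50.3 kg/m^2


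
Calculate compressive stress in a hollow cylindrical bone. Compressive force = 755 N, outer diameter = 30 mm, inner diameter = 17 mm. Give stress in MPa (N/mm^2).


A = pi*(r_o^2 - r_i^2)
r_o = 15 mm, r_i = 8.5 mm
A = 479.878 mm^2
sigma = F/A = 755 / 479.878
sigma = 1.573 MPa


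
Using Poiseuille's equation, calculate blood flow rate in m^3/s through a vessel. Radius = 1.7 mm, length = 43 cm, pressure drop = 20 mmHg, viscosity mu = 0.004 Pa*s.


Q = pi*r^4*dP / (8*mu*L)
r = 0.0017 m, L = 0.43 m
dP = 20 mmHg = 2666.44 Pa
Q = 5.0846e-06 m^3/s


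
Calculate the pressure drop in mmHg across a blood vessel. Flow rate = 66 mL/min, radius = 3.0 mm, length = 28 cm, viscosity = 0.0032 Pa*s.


dP = 8*mu*L*Q / (pi*r^4)
Q = 66 mL/min = 1.1e-06 m^3/s
dP = 30.9853 Pa = 30.9853 / 133.322 mmHg = 0.2324 mmHg


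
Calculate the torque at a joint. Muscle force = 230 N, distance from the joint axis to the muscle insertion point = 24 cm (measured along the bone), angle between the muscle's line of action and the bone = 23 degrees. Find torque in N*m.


Torque = F * d * sin(theta)   (moment arm = d*sin(theta))
d = 24 cm = 0.24 m
Torque = 230 * 0.24 * sin(23)
Torque = 21.57 N*m


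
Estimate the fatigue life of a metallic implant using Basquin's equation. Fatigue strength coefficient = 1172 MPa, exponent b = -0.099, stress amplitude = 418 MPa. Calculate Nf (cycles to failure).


sigma_a = sigma_f' * (2Nf)^b
2Nf = (sigma_a/sigma_f')^(1/b)
2Nf = (418/1172)^(1/-0.099)
2Nf = 33322.74
Nf = 1.666e+04


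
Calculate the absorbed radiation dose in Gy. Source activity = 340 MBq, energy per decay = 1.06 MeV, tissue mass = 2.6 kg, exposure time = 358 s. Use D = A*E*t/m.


A = 340 MBq = 3.4000e+08 Bq
E = 1.06 MeV = 1.69812e-13 J
D = A*E*t/m = 3.4000e+08*1.69812e-13*358/2.6
D = 0.00795 Gy


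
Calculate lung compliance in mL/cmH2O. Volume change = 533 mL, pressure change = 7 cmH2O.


C = dV / dP
C = 533 / 7
C = 76.14 mL/cmH2O


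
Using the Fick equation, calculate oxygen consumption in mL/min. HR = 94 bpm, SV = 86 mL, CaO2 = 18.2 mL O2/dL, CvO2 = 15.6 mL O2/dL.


CO = HR*SV = 94*86/1000 = 8.084 L/min
a-v O2 diff = 18.2 - 15.6 = 2.6 mL/dL
VO2 = CO * (CaO2-CvO2) * 10 dL/L
VO2 = 8.084 * 2.6 * 10
VO2 = 210.2 mL/min


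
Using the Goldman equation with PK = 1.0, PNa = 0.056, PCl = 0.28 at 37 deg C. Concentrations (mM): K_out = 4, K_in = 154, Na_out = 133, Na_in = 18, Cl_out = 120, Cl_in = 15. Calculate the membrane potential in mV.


Vm = (RT/F)*ln((PK*Ko + PNa*Nao + PCl*Cli)/(PK*Ki + PNa*Nai + PCl*Clo))
Numer = 15.648, Denom = 188.608
Vm = -66.53 mV


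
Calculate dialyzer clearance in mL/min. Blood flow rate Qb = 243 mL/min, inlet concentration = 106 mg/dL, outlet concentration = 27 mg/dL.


K = Qb * (Cb_in - Cb_out) / Cb_in
K = 243 * (106 - 27) / 106
K = 181.1 mL/min


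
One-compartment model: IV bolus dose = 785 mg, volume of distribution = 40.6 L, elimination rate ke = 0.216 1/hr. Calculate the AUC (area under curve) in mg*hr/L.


C0 = Dose/Vd = 785/40.6 = 19.335 mg/L
AUC = C0/ke = 19.335/0.216
AUC = 89.51 mg*hr/L


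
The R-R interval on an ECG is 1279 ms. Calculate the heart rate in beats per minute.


HR = 60 / RR_interval(s)
RR = 1279 ms = 1.279 s
HR = 60 / 1.279 = 46.91 bpm


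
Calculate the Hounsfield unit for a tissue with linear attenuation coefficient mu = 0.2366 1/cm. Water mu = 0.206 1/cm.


HU = ((mu_tissue - mu_water) / mu_water) * 1000
HU = ((0.2366 - 0.206) / 0.206) * 1000
HU = 148.5


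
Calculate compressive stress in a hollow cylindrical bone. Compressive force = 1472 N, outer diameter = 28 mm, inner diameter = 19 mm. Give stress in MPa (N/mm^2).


A = pi*(r_o^2 - r_i^2)
r_o = 14 mm, r_i = 9.5 mm
A = 332.223 mm^2
sigma = F/A = 1472 / 332.223
sigma = 4.431 MPa


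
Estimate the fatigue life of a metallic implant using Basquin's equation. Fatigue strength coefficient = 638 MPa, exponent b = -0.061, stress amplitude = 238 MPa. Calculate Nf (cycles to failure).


sigma_a = sigma_f' * (2Nf)^b
2Nf = (sigma_a/sigma_f')^(1/b)
2Nf = (238/638)^(1/-0.061)
2Nf = 10480666
Nf = 5.2403e+06


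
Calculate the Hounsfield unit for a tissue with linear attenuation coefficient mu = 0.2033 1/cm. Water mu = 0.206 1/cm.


HU = ((mu_tissue - mu_water) / mu_water) * 1000
HU = ((0.2033 - 0.206) / 0.206) * 1000
HU = -13.11


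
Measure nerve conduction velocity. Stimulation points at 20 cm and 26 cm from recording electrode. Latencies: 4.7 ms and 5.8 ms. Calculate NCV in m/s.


Distance = (26 - 20) / 100 = 0.06 m
dt = (5.8 - 4.7) / 1000 = 0.0011 s
NCV = dist / dt = 54.55 m/s


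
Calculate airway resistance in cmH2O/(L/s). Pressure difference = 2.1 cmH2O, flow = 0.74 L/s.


R = dP / flow
R = 2.1 / 0.74
R = 2.838 cmH2O/(L/s)


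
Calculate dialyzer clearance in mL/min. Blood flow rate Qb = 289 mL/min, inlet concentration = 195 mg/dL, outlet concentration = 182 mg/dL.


K = Qb * (Cb_in - Cb_out) / Cb_in
K = 289 * (195 - 182) / 195
K = 19.27 mL/min


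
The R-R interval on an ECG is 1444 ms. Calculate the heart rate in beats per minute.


HR = 60 / RR_interval(s)
RR = 1444 ms = 1.444 s
HR = 60 / 1.444 = 41.55 bpm


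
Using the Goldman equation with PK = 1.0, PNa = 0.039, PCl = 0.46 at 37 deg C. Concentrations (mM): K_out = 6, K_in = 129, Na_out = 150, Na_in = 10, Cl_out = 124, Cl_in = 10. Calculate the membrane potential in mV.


Vm = (RT/F)*ln((PK*Ko + PNa*Nao + PCl*Cli)/(PK*Ki + PNa*Nai + PCl*Clo))
Numer = 16.45, Denom = 186.43
Vm = -64.88 mV


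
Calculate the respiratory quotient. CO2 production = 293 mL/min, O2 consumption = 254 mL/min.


RQ = VCO2 / VO2
RQ = 293 / 254
RQ = 1.154


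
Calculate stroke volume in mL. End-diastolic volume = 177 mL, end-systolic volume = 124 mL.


SV = EDV - ESV
SV = 177 - 124
SV = 53 mL


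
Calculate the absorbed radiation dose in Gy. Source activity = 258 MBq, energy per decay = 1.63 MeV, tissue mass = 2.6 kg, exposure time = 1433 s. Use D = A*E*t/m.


A = 258 MBq = 2.5800e+08 Bq
E = 1.63 MeV = 2.61126e-13 J
D = A*E*t/m = 2.5800e+08*2.61126e-13*1433/2.6
D = 0.03713 Gy


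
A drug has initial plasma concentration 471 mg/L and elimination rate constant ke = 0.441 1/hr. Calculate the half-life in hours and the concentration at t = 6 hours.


t_half = ln(2) / ke = 0.693147 / 0.441 = 1.572 hr
C(t) = C0 * exp(-ke*t) = 471 * exp(-0.441*6)
C(6) = 33.41 mg/L


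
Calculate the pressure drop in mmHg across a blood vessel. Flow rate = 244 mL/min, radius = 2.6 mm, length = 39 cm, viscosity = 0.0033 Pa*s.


dP = 8*mu*L*Q / (pi*r^4)
Q = 244 mL/min = 4.06667e-06 m^3/s
dP = 291.651 Pa = 291.651 / 133.322 mmHg = 2.188 mmHg


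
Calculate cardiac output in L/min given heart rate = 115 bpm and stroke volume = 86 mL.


CO = HR * SV
CO = 115 * 86 / 1000
CO = 9.89 L/min


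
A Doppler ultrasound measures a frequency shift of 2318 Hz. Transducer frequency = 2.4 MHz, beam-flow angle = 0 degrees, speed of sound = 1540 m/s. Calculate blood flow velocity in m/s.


v = fd * c / (2 * f0 * cos(theta))
v = 2318 * 1540 / (2 * 2.4000e+06 * cos(0))
v = 0.7437 m/s


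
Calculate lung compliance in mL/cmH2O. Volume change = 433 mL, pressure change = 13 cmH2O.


C = dV / dP
C = 433 / 13
C = 33.31 mL/cmH2O


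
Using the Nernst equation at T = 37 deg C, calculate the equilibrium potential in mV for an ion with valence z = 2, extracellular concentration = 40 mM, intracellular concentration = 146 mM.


E = (RT/(zF)) * ln(C_out/C_in)
T = 37 + 273.15 = 310.15 K
E = (8.314 * 310.15 / (2 * 96485)) * ln(40/146)
E = -17.3 mV


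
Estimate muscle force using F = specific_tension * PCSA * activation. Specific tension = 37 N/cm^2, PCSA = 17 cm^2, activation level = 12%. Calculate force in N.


F = sigma * PCSA * activation
F = 37 * 17 * 0.12
F = 75.48 N


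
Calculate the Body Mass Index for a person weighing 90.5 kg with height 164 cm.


BMI = weight / height^2
height = 164 cm = 1.64 m
BMI = 90.5 / 1.64^2
BMI = 33.65 kg/m^2


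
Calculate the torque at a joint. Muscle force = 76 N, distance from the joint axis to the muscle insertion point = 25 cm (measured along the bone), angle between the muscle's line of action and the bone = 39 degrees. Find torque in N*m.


Torque = F * d * sin(theta)   (moment arm = d*sin(theta))
d = 25 cm = 0.25 m
Torque = 76 * 0.25 * sin(39)
Torque = 11.96 N*m


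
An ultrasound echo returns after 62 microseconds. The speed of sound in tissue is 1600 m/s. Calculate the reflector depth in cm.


depth = c * t / 2
t = 62 us = 6.2000e-05 s
depth = 1600 * 6.2000e-05 / 2
depth = 0.0496 m = 4.96 cm


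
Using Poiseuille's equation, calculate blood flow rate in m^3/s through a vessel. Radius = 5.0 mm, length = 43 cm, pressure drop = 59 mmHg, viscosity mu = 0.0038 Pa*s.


Q = pi*r^4*dP / (8*mu*L)
r = 0.005 m, L = 0.43 m
dP = 59 mmHg = 7865.998 Pa
Q = 0.001182 m^3/s


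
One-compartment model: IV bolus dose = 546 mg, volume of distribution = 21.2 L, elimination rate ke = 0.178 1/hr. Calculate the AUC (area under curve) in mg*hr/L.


C0 = Dose/Vd = 546/21.2 = 25.7547 mg/L
AUC = C0/ke = 25.7547/0.178
AUC = 144.7 mg*hr/L


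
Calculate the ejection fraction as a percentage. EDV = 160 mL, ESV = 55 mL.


SV = EDV - ESV = 160 - 55 = 105 mL
EF = SV/EDV * 100 = 105/160 * 100
EF = 65.62%


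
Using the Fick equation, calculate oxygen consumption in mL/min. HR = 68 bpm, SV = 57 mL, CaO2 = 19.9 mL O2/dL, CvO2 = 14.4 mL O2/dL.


CO = HR*SV = 68*57/1000 = 3.876 L/min
a-v O2 diff = 19.9 - 14.4 = 5.5 mL/dL
VO2 = CO * (CaO2-CvO2) * 10 dL/L
VO2 = 3.876 * 5.5 * 10
VO2 = 213.2 mL/min


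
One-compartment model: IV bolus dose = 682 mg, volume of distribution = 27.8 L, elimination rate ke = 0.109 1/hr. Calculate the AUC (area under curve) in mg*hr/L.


C0 = Dose/Vd = 682/27.8 = 24.5324 mg/L
AUC = C0/ke = 24.5324/0.109
AUC = 225.1 mg*hr/L


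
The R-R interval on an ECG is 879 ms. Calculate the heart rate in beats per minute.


HR = 60 / RR_interval(s)
RR = 879 ms = 0.879 s
HR = 60 / 0.879 = 68.26 bpm


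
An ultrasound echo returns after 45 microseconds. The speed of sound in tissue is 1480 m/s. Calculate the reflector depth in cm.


depth = c * t / 2
t = 45 us = 4.5000e-05 s
depth = 1480 * 4.5000e-05 / 2
depth = 0.0333 m = 3.33 cm


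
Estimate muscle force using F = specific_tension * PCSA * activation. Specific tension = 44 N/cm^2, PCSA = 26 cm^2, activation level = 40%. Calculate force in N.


F = sigma * PCSA * activation
F = 44 * 26 * 0.4
F = 457.6 N


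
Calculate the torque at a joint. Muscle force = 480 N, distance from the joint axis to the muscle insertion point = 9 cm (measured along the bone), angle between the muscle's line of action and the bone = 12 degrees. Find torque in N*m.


Torque = F * d * sin(theta)   (moment arm = d*sin(theta))
d = 9 cm = 0.09 m
Torque = 480 * 0.09 * sin(12)
Torque = 8.982 N*m


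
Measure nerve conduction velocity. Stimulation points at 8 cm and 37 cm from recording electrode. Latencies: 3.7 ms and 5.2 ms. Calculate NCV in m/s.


Distance = (37 - 8) / 100 = 0.29 m
dt = (5.2 - 3.7) / 1000 = 0.0015 s
NCV = dist / dt = 193.3 m/s


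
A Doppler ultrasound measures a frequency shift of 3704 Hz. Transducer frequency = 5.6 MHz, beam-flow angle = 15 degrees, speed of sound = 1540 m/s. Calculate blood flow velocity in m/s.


v = fd * c / (2 * f0 * cos(theta))
v = 3704 * 1540 / (2 * 5.6000e+06 * cos(15))
v = 0.5273 m/s


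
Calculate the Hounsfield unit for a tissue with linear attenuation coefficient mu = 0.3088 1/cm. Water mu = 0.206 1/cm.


HU = ((mu_tissue - mu_water) / mu_water) * 1000
HU = ((0.3088 - 0.206) / 0.206) * 1000
HU = 499


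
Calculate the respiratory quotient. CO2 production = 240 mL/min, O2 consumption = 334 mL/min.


RQ = VCO2 / VO2
RQ = 240 / 334
RQ = 0.7186


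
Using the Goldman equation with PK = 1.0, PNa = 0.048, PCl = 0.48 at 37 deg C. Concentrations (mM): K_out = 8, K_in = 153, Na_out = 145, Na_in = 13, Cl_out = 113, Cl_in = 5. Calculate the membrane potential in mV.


Vm = (RT/F)*ln((PK*Ko + PNa*Nao + PCl*Cli)/(PK*Ki + PNa*Nai + PCl*Clo))
Numer = 17.36, Denom = 207.864
Vm = -66.35 mV


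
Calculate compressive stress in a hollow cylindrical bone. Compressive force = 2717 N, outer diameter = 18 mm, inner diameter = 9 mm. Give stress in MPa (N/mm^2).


A = pi*(r_o^2 - r_i^2)
r_o = 9 mm, r_i = 4.5 mm
A = 190.852 mm^2
sigma = F/A = 2717 / 190.852
sigma = 14.24 MPa


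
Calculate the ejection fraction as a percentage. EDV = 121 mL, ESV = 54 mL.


SV = EDV - ESV = 121 - 54 = 67 mL
EF = SV/EDV * 100 = 67/121 * 100
EF = 55.37%


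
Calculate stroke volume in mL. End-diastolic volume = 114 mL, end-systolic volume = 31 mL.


SV = EDV - ESV
SV = 114 - 31
SV = 83 mL


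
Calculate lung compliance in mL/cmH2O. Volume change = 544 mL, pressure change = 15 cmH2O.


C = dV / dP
C = 544 / 15
C = 36.27 mL/cmH2O


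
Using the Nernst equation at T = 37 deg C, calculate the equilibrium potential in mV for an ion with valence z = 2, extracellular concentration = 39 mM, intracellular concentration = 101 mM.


E = (RT/(zF)) * ln(C_out/C_in)
T = 37 + 273.15 = 310.15 K
E = (8.314 * 310.15 / (2 * 96485)) * ln(39/101)
E = -12.72 mV


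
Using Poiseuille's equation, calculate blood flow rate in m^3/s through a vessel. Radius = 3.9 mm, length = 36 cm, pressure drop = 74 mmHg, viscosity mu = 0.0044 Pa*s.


Q = pi*r^4*dP / (8*mu*L)
r = 0.0039 m, L = 0.36 m
dP = 74 mmHg = 9865.828 Pa
Q = 5.6584e-04 m^3/s


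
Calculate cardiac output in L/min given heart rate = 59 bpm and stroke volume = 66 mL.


CO = HR * SV
CO = 59 * 66 / 1000
CO = 3.894 L/min


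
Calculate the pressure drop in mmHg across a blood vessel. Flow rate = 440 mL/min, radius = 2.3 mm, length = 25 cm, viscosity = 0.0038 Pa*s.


dP = 8*mu*L*Q / (pi*r^4)
Q = 440 mL/min = 7.33333e-06 m^3/s
dP = 633.948 Pa = 633.948 / 133.322 mmHg = 4.755 mmHg


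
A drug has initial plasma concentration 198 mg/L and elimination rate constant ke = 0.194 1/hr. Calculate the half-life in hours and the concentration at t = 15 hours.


t_half = ln(2) / ke = 0.693147 / 0.194 = 3.573 hr
C(t) = C0 * exp(-ke*t) = 198 * exp(-0.194*15)
C(15) = 10.79 mg/L


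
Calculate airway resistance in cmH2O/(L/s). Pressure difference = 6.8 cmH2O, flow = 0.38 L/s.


R = dP / flow
R = 6.8 / 0.38
R = 17.89 cmH2O/(L/s)


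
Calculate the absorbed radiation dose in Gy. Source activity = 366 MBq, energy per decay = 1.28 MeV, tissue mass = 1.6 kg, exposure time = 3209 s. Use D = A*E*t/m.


A = 366 MBq = 3.6600e+08 Bq
E = 1.28 MeV = 2.05056e-13 J
D = A*E*t/m = 3.6600e+08*2.05056e-13*3209/1.6
D = 0.1505 Gy


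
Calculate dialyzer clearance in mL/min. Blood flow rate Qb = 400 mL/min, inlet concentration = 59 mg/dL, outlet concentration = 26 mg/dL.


K = Qb * (Cb_in - Cb_out) / Cb_in
K = 400 * (59 - 26) / 59
K = 223.7 mL/min


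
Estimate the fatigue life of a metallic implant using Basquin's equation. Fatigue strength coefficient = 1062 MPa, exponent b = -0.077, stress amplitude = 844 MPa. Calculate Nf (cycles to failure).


sigma_a = sigma_f' * (2Nf)^b
2Nf = (sigma_a/sigma_f')^(1/b)
2Nf = (844/1062)^(1/-0.077)
2Nf = 19.763827
Nf = 9.882


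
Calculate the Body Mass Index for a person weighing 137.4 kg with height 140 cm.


BMI = weight / height^2
height = 140 cm = 1.4 m
BMI = 137.4 / 1.4^2
BMI = 70.1 kg/m^2


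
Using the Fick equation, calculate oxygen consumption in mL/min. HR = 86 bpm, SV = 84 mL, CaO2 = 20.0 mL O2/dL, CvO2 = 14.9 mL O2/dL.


CO = HR*SV = 86*84/1000 = 7.224 L/min
a-v O2 diff = 20.0 - 14.9 = 5.1 mL/dL
VO2 = CO * (CaO2-CvO2) * 10 dL/L
VO2 = 7.224 * 5.1 * 10
VO2 = 368.4 mL/min


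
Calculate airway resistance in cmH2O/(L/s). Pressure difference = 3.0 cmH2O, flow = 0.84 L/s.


R = dP / flow
R = 3.0 / 0.84
R = 3.571 cmH2O/(L/s)


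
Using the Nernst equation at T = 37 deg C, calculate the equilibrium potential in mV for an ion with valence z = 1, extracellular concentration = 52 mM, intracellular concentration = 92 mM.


E = (RT/(zF)) * ln(C_out/C_in)
T = 37 + 273.15 = 310.15 K
E = (8.314 * 310.15 / (1 * 96485)) * ln(52/92)
E = -15.25 mV


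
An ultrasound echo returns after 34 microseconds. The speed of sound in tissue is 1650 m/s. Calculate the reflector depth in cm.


depth = c * t / 2
t = 34 us = 3.4000e-05 s
depth = 1650 * 3.4000e-05 / 2
depth = 0.02805 m = 2.805 cm


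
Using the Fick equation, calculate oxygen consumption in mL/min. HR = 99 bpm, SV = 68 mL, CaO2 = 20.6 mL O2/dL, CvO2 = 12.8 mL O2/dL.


CO = HR*SV = 99*68/1000 = 6.732 L/min
a-v O2 diff = 20.6 - 12.8 = 7.8 mL/dL
VO2 = CO * (CaO2-CvO2) * 10 dL/L
VO2 = 6.732 * 7.8 * 10
VO2 = 525.1 mL/min


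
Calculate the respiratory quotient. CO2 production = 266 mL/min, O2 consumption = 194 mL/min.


RQ = VCO2 / VO2
RQ = 266 / 194
RQ = 1.371


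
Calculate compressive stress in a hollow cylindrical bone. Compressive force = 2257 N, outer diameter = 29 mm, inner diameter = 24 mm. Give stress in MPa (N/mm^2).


A = pi*(r_o^2 - r_i^2)
r_o = 14.5 mm, r_i = 12 mm
A = 208.131 mm^2
sigma = F/A = 2257 / 208.131
sigma = 10.84 MPa


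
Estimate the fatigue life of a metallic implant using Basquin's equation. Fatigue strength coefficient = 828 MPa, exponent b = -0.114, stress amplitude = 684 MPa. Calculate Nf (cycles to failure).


sigma_a = sigma_f' * (2Nf)^b
2Nf = (sigma_a/sigma_f')^(1/b)
2Nf = (684/828)^(1/-0.114)
2Nf = 5.3437258
Nf = 2.672


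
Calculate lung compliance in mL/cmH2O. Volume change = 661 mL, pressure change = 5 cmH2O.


C = dV / dP
C = 661 / 5
C = 132.2 mL/cmH2O


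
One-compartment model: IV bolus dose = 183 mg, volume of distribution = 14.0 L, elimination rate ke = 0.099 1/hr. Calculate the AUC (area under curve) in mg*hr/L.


C0 = Dose/Vd = 183/14.0 = 13.0714 mg/L
AUC = C0/ke = 13.0714/0.099
AUC = 132 mg*hr/L


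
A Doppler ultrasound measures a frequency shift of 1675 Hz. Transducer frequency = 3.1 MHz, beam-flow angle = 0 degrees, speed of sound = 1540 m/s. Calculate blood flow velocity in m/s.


v = fd * c / (2 * f0 * cos(theta))
v = 1675 * 1540 / (2 * 3.1000e+06 * cos(0))
v = 0.416 m/s


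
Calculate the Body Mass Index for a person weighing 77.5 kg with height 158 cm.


BMI = weight / height^2
height = 158 cm = 1.58 m
BMI = 77.5 / 1.58^2
BMI = 31.04 kg/m^2


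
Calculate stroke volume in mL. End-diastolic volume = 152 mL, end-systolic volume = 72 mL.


SV = EDV - ESV
SV = 152 - 72
SV = 80 mL


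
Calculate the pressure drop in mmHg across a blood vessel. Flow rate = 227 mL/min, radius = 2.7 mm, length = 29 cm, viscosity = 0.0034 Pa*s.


dP = 8*mu*L*Q / (pi*r^4)
Q = 227 mL/min = 3.78333e-06 m^3/s
dP = 178.746 Pa = 178.746 / 133.322 mmHg = 1.341 mmHg


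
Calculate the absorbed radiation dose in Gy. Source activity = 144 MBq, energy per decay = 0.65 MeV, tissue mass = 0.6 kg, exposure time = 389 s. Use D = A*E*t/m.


A = 144 MBq = 1.4400e+08 Bq
E = 0.65 MeV = 1.0413e-13 J
D = A*E*t/m = 1.4400e+08*1.0413e-13*389/0.6
D = 0.009722 Gy


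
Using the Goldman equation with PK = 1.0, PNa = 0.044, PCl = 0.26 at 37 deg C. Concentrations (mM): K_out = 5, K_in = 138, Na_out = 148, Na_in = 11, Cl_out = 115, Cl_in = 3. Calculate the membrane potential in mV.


Vm = (RT/F)*ln((PK*Ko + PNa*Nao + PCl*Cli)/(PK*Ki + PNa*Nai + PCl*Clo))
Numer = 12.292, Denom = 168.384
Vm = -69.95 mV


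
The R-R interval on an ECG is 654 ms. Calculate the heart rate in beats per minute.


HR = 60 / RR_interval(s)
RR = 654 ms = 0.654 s
HR = 60 / 0.654 = 91.74 bpm


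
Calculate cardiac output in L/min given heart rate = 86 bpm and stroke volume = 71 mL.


CO = HR * SV
CO = 86 * 71 / 1000
CO = 6.106 L/min


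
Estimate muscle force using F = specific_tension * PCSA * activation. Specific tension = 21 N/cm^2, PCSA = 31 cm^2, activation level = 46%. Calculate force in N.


F = sigma * PCSA * activation
F = 21 * 31 * 0.46
F = 299.5 N


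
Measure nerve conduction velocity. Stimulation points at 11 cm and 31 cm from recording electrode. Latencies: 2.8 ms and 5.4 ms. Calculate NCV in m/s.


Distance = (31 - 11) / 100 = 0.2 m
dt = (5.4 - 2.8) / 1000 = 0.0026 s
NCV = dist / dt = 76.92 m/s


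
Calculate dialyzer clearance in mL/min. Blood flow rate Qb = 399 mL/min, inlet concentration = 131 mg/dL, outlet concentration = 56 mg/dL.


K = Qb * (Cb_in - Cb_out) / Cb_in
K = 399 * (131 - 56) / 131
K = 228.4 mL/min


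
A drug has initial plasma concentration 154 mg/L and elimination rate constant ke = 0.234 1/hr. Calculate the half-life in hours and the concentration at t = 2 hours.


t_half = ln(2) / ke = 0.693147 / 0.234 = 2.962 hr
C(t) = C0 * exp(-ke*t) = 154 * exp(-0.234*2)
C(2) = 96.44 mg/L


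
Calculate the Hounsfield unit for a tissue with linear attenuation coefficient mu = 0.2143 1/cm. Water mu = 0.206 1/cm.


HU = ((mu_tissue - mu_water) / mu_water) * 1000
HU = ((0.2143 - 0.206) / 0.206) * 1000
HU = 40.29


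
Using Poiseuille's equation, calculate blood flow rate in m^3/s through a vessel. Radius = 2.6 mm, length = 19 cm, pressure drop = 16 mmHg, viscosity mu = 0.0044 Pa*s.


Q = pi*r^4*dP / (8*mu*L)
r = 0.0026 m, L = 0.19 m
dP = 16 mmHg = 2133.152 Pa
Q = 4.5790e-05 m^3/s


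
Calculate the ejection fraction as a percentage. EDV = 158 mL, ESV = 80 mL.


SV = EDV - ESV = 158 - 80 = 78 mL
EF = SV/EDV * 100 = 78/158 * 100
EF = 49.37%


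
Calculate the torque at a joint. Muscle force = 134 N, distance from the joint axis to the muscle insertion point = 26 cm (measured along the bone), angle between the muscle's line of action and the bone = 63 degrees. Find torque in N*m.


Torque = F * d * sin(theta)   (moment arm = d*sin(theta))
d = 26 cm = 0.26 m
Torque = 134 * 0.26 * sin(63)
Torque = 31.04 N*m


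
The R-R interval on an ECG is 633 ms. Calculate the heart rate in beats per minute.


HR = 60 / RR_interval(s)
RR = 633 ms = 0.633 s
HR = 60 / 0.633 = 94.79 bpm


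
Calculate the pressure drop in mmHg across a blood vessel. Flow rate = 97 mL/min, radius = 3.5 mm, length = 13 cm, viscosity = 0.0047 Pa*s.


dP = 8*mu*L*Q / (pi*r^4)
Q = 97 mL/min = 1.61667e-06 m^3/s
dP = 16.7622 Pa = 16.7622 / 133.322 mmHg = 0.1257 mmHg


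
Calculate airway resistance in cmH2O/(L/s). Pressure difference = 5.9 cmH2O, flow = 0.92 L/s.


R = dP / flow
R = 5.9 / 0.92
R = 6.413 cmH2O/(L/s)


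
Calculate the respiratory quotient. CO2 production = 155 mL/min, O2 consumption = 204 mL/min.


RQ = VCO2 / VO2
RQ = 155 / 204
RQ = 0.7598


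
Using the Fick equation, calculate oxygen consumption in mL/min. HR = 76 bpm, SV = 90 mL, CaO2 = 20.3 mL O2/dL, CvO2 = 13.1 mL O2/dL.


CO = HR*SV = 76*90/1000 = 6.84 L/min
a-v O2 diff = 20.3 - 13.1 = 7.2 mL/dL
VO2 = CO * (CaO2-CvO2) * 10 dL/L
VO2 = 6.84 * 7.2 * 10
VO2 = 492.5 mL/min


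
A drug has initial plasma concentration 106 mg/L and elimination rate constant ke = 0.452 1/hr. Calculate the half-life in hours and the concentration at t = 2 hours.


t_half = ln(2) / ke = 0.693147 / 0.452 = 1.534 hr
C(t) = C0 * exp(-ke*t) = 106 * exp(-0.452*2)
C(2) = 42.92 mg/L


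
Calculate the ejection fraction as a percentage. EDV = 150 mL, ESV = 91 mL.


SV = EDV - ESV = 150 - 91 = 59 mL
EF = SV/EDV * 100 = 59/150 * 100
EF = 39.33%


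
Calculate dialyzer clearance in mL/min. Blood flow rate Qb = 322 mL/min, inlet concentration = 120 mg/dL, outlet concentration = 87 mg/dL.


K = Qb * (Cb_in - Cb_out) / Cb_in
K = 322 * (120 - 87) / 120
K = 88.55 mL/min


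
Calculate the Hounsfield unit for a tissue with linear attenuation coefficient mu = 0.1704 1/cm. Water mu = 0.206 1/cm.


HU = ((mu_tissue - mu_water) / mu_water) * 1000
HU = ((0.1704 - 0.206) / 0.206) * 1000
HU = -172.8


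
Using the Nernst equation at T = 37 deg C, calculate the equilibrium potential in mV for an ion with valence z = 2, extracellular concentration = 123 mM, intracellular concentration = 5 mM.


E = (RT/(zF)) * ln(C_out/C_in)
T = 37 + 273.15 = 310.15 K
E = (8.314 * 310.15 / (2 * 96485)) * ln(123/5)
E = 42.8 mV


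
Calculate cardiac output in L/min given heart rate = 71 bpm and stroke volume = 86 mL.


CO = HR * SV
CO = 71 * 86 / 1000
CO = 6.106 L/min


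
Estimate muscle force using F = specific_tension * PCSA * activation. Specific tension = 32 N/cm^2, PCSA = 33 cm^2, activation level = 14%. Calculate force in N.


F = sigma * PCSA * activation
F = 32 * 33 * 0.14
F = 147.8 N


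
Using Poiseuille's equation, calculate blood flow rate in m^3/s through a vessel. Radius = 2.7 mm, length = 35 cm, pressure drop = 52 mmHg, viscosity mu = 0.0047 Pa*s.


Q = pi*r^4*dP / (8*mu*L)
r = 0.0027 m, L = 0.35 m
dP = 52 mmHg = 6932.744 Pa
Q = 8.7954e-05 m^3/s


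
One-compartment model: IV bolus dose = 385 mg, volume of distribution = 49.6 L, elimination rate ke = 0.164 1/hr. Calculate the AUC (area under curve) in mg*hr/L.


C0 = Dose/Vd = 385/49.6 = 7.7621 mg/L
AUC = C0/ke = 7.7621/0.164
AUC = 47.33 mg*hr/L


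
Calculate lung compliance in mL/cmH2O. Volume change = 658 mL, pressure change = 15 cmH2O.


C = dV / dP
C = 658 / 15
C = 43.87 mL/cmH2O


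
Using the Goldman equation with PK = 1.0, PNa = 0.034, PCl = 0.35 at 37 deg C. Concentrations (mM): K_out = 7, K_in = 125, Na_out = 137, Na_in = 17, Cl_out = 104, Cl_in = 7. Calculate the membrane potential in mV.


Vm = (RT/F)*ln((PK*Ko + PNa*Nao + PCl*Cli)/(PK*Ki + PNa*Nai + PCl*Clo))
Numer = 14.108, Denom = 161.978
Vm = -65.23 mV


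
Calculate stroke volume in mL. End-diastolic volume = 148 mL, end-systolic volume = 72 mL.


SV = EDV - ESV
SV = 148 - 72
SV = 76 mL


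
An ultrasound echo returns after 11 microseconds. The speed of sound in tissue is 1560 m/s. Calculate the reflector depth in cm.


depth = c * t / 2
t = 11 us = 1.1000e-05 s
depth = 1560 * 1.1000e-05 / 2
depth = 0.00858 m = 0.858 cm


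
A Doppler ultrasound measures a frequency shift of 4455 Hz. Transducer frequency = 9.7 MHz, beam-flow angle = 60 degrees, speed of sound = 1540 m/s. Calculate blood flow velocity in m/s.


v = fd * c / (2 * f0 * cos(theta))
v = 4455 * 1540 / (2 * 9.7000e+06 * cos(60))
v = 0.7073 m/s


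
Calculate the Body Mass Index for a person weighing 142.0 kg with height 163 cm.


BMI = weight / height^2
height = 163 cm = 1.63 m
BMI = 142.0 / 1.63^2
BMI = 53.45 kg/m^2


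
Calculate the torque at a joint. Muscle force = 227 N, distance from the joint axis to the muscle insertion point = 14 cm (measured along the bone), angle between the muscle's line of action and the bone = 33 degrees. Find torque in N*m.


Torque = F * d * sin(theta)   (moment arm = d*sin(theta))
d = 14 cm = 0.14 m
Torque = 227 * 0.14 * sin(33)
Torque = 17.31 N*m


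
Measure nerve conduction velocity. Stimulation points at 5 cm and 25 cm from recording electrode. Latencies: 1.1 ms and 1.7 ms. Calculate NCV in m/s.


Distance = (25 - 5) / 100 = 0.2 m
dt = (1.7 - 1.1) / 1000 = 6.0000e-04 s
NCV = dist / dt = 333.3 m/s


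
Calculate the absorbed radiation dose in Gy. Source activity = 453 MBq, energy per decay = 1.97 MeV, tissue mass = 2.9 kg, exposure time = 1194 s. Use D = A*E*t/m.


A = 453 MBq = 4.5300e+08 Bq
E = 1.97 MeV = 3.15594e-13 J
D = A*E*t/m = 4.5300e+08*3.15594e-13*1194/2.9
D = 0.05886 Gy


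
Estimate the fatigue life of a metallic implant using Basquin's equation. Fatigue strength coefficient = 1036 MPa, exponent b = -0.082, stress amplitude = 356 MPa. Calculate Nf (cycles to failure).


sigma_a = sigma_f' * (2Nf)^b
2Nf = (sigma_a/sigma_f')^(1/b)
2Nf = (356/1036)^(1/-0.082)
2Nf = 454397.64
Nf = 2.272e+05


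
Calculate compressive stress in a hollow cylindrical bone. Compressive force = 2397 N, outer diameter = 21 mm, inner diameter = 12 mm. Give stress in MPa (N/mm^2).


A = pi*(r_o^2 - r_i^2)
r_o = 10.5 mm, r_i = 6 mm
A = 233.263 mm^2
sigma = F/A = 2397 / 233.263
sigma = 10.28 MPa


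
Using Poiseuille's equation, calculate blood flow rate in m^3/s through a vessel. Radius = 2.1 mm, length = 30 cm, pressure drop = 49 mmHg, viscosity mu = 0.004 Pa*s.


Q = pi*r^4*dP / (8*mu*L)
r = 0.0021 m, L = 0.3 m
dP = 49 mmHg = 6532.778 Pa
Q = 4.1577e-05 m^3/s


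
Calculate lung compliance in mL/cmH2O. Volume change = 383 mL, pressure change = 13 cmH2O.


C = dV / dP
C = 383 / 13
C = 29.46 mL/cmH2O


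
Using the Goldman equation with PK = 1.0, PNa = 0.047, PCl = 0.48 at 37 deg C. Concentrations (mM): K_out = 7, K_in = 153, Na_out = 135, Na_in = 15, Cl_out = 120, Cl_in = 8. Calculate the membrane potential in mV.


Vm = (RT/F)*ln((PK*Ko + PNa*Nao + PCl*Cli)/(PK*Ki + PNa*Nai + PCl*Clo))
Numer = 17.185, Denom = 211.305
Vm = -67.06 mV


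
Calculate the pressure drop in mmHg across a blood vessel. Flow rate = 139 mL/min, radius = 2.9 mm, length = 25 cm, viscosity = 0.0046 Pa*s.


dP = 8*mu*L*Q / (pi*r^4)
Q = 139 mL/min = 2.31667e-06 m^3/s
dP = 95.9202 Pa = 95.9202 / 133.322 mmHg = 0.7195 mmHg


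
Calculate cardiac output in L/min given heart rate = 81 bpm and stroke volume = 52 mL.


CO = HR * SV
CO = 81 * 52 / 1000
CO = 4.212 L/min


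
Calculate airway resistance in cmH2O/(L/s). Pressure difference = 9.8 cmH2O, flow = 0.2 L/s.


R = dP / flow
R = 9.8 / 0.2
R = 49 cmH2O/(L/s)


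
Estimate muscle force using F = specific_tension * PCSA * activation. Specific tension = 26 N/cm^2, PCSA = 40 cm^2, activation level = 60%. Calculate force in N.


F = sigma * PCSA * activation
F = 26 * 40 * 0.6
F = 624 N


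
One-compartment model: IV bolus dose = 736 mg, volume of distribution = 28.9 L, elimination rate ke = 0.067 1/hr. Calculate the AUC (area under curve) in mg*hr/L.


C0 = Dose/Vd = 736/28.9 = 25.4671 mg/L
AUC = C0/ke = 25.4671/0.067
AUC = 380.1 mg*hr/L


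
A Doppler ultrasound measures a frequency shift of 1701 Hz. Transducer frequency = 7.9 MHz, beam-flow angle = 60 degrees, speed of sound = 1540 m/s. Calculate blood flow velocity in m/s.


v = fd * c / (2 * f0 * cos(theta))
v = 1701 * 1540 / (2 * 7.9000e+06 * cos(60))
v = 0.3316 m/s


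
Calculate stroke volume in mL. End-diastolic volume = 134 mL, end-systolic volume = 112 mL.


SV = EDV - ESV
SV = 134 - 112
SV = 22 mL


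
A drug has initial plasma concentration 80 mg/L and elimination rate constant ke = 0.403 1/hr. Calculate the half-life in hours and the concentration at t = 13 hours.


t_half = ln(2) / ke = 0.693147 / 0.403 = 1.72 hr
C(t) = C0 * exp(-ke*t) = 80 * exp(-0.403*13)
C(13) = 0.4244 mg/L


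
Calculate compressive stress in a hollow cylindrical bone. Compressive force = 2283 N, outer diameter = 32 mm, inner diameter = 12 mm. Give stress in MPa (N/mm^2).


A = pi*(r_o^2 - r_i^2)
r_o = 16 mm, r_i = 6 mm
A = 691.15 mm^2
sigma = F/A = 2283 / 691.15
sigma = 3.303 MPa


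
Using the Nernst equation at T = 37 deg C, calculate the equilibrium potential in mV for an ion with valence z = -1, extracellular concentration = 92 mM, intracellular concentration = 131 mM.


E = (RT/(zF)) * ln(C_out/C_in)
T = 37 + 273.15 = 310.15 K
E = (8.314 * 310.15 / (-1 * 96485)) * ln(92/131)
E = 9.445 mV


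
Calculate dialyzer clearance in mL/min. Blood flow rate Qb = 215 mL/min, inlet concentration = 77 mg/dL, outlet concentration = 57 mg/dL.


K = Qb * (Cb_in - Cb_out) / Cb_in
K = 215 * (77 - 57) / 77
K = 55.84 mL/min


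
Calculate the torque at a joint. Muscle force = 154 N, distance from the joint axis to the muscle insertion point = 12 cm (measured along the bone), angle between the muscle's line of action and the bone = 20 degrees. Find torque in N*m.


Torque = F * d * sin(theta)   (moment arm = d*sin(theta))
d = 12 cm = 0.12 m
Torque = 154 * 0.12 * sin(20)
Torque = 6.321 N*m


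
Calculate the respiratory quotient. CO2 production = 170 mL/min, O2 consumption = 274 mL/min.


RQ = VCO2 / VO2
RQ = 170 / 274
RQ = 0.6204


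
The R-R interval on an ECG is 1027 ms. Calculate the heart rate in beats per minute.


HR = 60 / RR_interval(s)
RR = 1027 ms = 1.027 s
HR = 60 / 1.027 = 58.42 bpm


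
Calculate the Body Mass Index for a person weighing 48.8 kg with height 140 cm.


BMI = weight / height^2
height = 140 cm = 1.4 m
BMI = 48.8 / 1.4^2
BMI = 24.9 kg/m^2
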